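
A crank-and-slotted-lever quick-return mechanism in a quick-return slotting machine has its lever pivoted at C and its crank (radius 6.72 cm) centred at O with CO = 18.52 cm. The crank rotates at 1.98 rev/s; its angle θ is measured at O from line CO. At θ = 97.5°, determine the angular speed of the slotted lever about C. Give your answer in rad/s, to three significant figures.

ω = 12.44 rad/s (from 1.98 rev/s).
Crank pin A relative to C: A = (d + r cosθ, r sinθ); lever angle φ = atan2(r sinθ, d + r cosθ).
Differentiating tanφ: φ̇ = rω(d cosθ + r)/(d² + r² + 2dr cosθ).
d² + r² + 2dr cosθ = |CA|² = 0.035566 m²;  d cosθ + r = +0.043027 m.
|ω_lever| = |0.0672·12.44·+0.043027| / 0.035566 = 1.0114 rad/s.

1.01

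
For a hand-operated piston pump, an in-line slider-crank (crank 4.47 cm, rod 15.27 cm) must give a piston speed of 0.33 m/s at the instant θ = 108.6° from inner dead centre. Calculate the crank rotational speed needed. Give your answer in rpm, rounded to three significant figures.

For an in-line slider-crank, |v_piston| = rω|sinθ|·[1 + r cosθ/√(L² − r² sin²θ)].
With r = 0.0447 m, L = 0.1527 m, θ = 108.6°: the bracketed kinematic factor |dx/dθ| = 0.038248 m.
ω = v/|dx/dθ| = 0.33/0.038248 = 8.6279 rad/s.
N = 60ω/(2π) = 82.39 rpm.

82.4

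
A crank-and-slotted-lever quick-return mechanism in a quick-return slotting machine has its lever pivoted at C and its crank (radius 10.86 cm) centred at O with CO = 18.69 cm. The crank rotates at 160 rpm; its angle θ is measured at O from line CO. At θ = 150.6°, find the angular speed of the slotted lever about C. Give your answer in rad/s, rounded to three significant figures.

8.69

ω = 16.76 rad/s (from 160 rpm).
Crank pin A relative to C: A = (d + r cosθ, r sinθ); lever angle φ = atan2(r sinθ, d + r cosθ).
Differentiating tanφ: φ̇ = rω(d cosθ + r)/(d² + r² + 2dr cosθ).
d² + r² + 2dr cosθ = |CA|² = 0.0113589 m²;  d cosθ + r = -0.05423 m.
|ω_lever| = |0.1086·16.76·-0.05423| / 0.0113589 = 8.6872 rad/s.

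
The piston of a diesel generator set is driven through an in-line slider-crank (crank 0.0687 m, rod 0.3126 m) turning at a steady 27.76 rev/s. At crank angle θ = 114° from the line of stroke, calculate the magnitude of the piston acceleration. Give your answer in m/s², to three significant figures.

1160

ω = 2π·27.8 = 174.4 rad/s
x(θ) = r cosθ + √(L² − r² sin²θ); with ω constant, a = ω²·d²x/dθ².
d²x/dθ² = −r cosθ − r²(cos2θ)/√u − r⁴ sin²2θ/(4u^{3/2}),  u = L² − r² sin²θ = 0.0937799 m².
Substituting r = 0.0687 m, L = 0.3126 m, θ = 114°: d²x/dθ² = +0.038148 m.
a = ω²·d²x/dθ² = (174.4)²·(+0.038148) = +1160.6 m/s²;  |a| = 1160.6 m/s².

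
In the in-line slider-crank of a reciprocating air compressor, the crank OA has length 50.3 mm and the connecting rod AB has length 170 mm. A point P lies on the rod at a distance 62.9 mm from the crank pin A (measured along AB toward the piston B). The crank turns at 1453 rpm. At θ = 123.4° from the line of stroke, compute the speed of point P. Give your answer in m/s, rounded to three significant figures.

6.55

ω = 152.2 rad/s.  Crank-pin speed |V_A| = rω = 7.6535 m/s, perpendicular to OA.
Rod angle: sinφ = −(r/L) sinθ ⇒ φ = -14.301°; ω_rod = −rω cosθ/√(L²−r²sin²θ) = +25.576 rad/s.
V_P = V_A + ω_rod × AP, with AP = 0.0629 m along the rod.
Components: V_Px = −rω sinθ − a·ω_rod·sinφ = -5.9922 m/s;  V_Py = rω cosθ + a·ω_rod·cosφ = -2.6543 m/s.
|V_P| = √(V_Px² + V_Py²) = 6.5537 m/s.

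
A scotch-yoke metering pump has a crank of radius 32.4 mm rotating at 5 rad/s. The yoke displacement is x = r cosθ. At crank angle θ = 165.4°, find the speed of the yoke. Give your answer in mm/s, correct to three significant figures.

40.8

ω = 5 rad/s
x = r cosθ ⇒ ẋ = −rω sinθ.
|v| = rω|sinθ| = 0.0324·5·|sin 165.4°| = 0.040835 m/s = 40.835 mm/s.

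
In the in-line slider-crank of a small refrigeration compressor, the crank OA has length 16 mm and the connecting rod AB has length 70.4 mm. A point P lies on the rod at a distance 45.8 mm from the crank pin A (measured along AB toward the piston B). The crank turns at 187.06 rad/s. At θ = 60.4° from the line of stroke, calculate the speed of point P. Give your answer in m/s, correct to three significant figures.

2.84

ω = 187.1 rad/s.  Crank-pin speed |V_A| = rω = 2.993 m/s, perpendicular to OA.
Rod angle: sinφ = −(r/L) sinθ ⇒ φ = -11.397°; ω_rod = −rω cosθ/√(L²−r²sin²θ) = -21.422 rad/s.
V_P = V_A + ω_rod × AP, with AP = 0.0458 m along the rod.
Components: V_Px = −rω sinθ − a·ω_rod·sinφ = -2.7962 m/s;  V_Py = rω cosθ + a·ω_rod·cosφ = +0.51658 m/s.
|V_P| = √(V_Px² + V_Py²) = 2.8436 m/s.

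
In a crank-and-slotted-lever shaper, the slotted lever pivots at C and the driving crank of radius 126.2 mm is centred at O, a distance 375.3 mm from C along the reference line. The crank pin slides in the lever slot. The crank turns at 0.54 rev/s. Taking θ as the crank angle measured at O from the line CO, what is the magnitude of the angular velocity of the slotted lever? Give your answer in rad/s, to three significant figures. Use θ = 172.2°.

ω = 3.393 rad/s (from 0.54 rev/s).
Crank pin A relative to C: A = (d + r cosθ, r sinθ); lever angle φ = atan2(r sinθ, d + r cosθ).
Differentiating tanφ: φ̇ = rω(d cosθ + r)/(d² + r² + 2dr cosθ).
d² + r² + 2dr cosθ = |CA|² = 0.0629272 m²;  d cosθ + r = -0.24563 m.
|ω_lever| = |0.1262·3.393·-0.24563| / 0.0629272 = 1.6714 rad/s.

1.67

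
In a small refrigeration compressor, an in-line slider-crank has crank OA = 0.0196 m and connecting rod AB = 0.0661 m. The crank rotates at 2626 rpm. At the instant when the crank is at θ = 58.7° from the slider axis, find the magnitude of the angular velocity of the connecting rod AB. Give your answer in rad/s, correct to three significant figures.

43.8

ω = 275 rad/s (converted from 2626 rpm).
The rod makes angle φ with the slider axis where L sinφ = r sinθ; differentiating, L cosφ·φ̇ = r ω cosθ.
L cosφ = √(L² − r² sin²θ) = 0.063943 m.
|ω_rod| = r ω |cosθ| / √(L² − r² sin²θ) = 0.0196·275·0.51952/0.063943 = 43.791 rad/s.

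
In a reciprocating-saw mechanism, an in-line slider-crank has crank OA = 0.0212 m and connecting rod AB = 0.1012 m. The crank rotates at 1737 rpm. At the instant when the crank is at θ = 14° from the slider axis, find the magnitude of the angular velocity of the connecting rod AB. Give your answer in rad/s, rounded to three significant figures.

37.0

ω = 181.9 rad/s (converted from 1737 rpm).
The rod makes angle φ with the slider axis where L sinφ = r sinθ; differentiating, L cosφ·φ̇ = r ω cosθ.
L cosφ = √(L² − r² sin²θ) = 0.10107 m.
|ω_rod| = r ω |cosθ| / √(L² − r² sin²θ) = 0.0212·181.9·0.97030/0.10107 = 37.021 rad/s.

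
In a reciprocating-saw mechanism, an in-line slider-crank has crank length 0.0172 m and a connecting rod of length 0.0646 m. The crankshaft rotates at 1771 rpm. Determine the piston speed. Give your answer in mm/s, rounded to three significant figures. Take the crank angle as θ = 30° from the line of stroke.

1970

ω = 2π·1771/60 = 185.5 rad/s
For an in-line slider-crank, x = r cosθ + √(L² − r² sin²θ), so v = −rω sinθ·[1 + r cosθ/√(L² − r² sin²θ)].
With r = 0.0172 m, L = 0.0646 m, θ = 30°: √(L² − r² sin²θ) = 0.064025 m.
v = −0.0172·185.5·0.50000·[1 + 0.0172·0.86603/0.064025] = -1.966 m/s.
|v| = 1.966 m/s = 1966 mm/s.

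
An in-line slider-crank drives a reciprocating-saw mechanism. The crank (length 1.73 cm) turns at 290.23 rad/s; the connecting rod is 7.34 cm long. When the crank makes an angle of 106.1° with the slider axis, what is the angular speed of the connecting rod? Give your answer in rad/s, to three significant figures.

19.5

ω = 290.2 rad/s
The rod makes angle φ with the slider axis where L sinφ = r sinθ; differentiating, L cosφ·φ̇ = r ω cosθ.
L cosφ = √(L² − r² sin²θ) = 0.071493 m.
|ω_rod| = r ω |cosθ| / √(L² − r² sin²θ) = 0.0173·290.2·0.27731/0.071493 = 19.476 rad/s.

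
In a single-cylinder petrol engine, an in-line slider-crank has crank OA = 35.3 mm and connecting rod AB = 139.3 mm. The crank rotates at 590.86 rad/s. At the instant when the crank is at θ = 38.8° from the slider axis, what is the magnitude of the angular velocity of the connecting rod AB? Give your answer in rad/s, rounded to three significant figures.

ω = 590.9 rad/s
The rod makes angle φ with the slider axis where L sinφ = r sinθ; differentiating, L cosφ·φ̇ = r ω cosθ.
L cosφ = √(L² − r² sin²θ) = 0.13753 m.
|ω_rod| = r ω |cosθ| / √(L² − r² sin²θ) = 0.0353·590.9·0.77934/0.13753 = 118.19 rad/s.

118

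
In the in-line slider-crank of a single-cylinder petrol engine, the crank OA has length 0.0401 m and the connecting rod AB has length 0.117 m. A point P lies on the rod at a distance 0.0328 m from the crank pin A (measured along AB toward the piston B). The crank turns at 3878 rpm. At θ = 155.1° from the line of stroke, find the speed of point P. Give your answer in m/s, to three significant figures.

ω = 406.1 rad/s.  Crank-pin speed |V_A| = rω = 16.285 m/s, perpendicular to OA.
Rod angle: sinφ = −(r/L) sinθ ⇒ φ = -8.297°; ω_rod = −rω cosθ/√(L²−r²sin²θ) = +127.58 rad/s.
V_P = V_A + ω_rod × AP, with AP = 0.0328 m along the rod.
Components: V_Px = −rω sinθ − a·ω_rod·sinφ = -6.2526 m/s;  V_Py = rω cosθ + a·ω_rod·cosφ = -10.63 m/s.
|V_P| = √(V_Px² + V_Py²) = 12.333 m/s.

12.3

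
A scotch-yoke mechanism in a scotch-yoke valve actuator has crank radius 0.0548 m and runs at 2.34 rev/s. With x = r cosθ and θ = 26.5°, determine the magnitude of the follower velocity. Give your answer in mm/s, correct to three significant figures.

ω = 14.7 rad/s (from 2.34 rev/s).
x = r cosθ ⇒ ẋ = −rω sinθ.
|v| = rω|sinθ| = 0.0548·14.7·|sin 26.5°| = 0.3595 m/s = 359.5 mm/s.

360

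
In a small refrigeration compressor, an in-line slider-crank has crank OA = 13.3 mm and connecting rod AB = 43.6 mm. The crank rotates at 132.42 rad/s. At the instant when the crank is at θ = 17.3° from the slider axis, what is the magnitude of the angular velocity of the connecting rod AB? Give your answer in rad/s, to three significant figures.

ω = 132.4 rad/s
The rod makes angle φ with the slider axis where L sinφ = r sinθ; differentiating, L cosφ·φ̇ = r ω cosθ.
L cosφ = √(L² − r² sin²θ) = 0.04342 m.
|ω_rod| = r ω |cosθ| / √(L² − r² sin²θ) = 0.0133·132.4·0.95476/0.04342 = 38.726 rad/s.

38.7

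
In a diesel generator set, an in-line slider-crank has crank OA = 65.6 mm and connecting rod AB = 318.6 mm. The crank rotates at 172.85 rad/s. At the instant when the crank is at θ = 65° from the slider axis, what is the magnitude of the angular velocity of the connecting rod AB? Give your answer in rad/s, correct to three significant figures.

15.3

ω = 172.8 rad/s
The rod makes angle φ with the slider axis where L sinφ = r sinθ; differentiating, L cosφ·φ̇ = r ω cosθ.
L cosφ = √(L² − r² sin²θ) = 0.313 m.
|ω_rod| = r ω |cosθ| / √(L² − r² sin²θ) = 0.0656·172.8·0.42262/0.313 = 15.31 rad/s.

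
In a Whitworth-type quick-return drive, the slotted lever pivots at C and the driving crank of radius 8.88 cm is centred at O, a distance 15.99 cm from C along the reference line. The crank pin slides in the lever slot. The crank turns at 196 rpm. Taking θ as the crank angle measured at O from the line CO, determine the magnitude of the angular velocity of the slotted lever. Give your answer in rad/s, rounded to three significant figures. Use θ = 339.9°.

ω = 20.53 rad/s (from 196 rpm).
Crank pin A relative to C: A = (d + r cosθ, r sinθ); lever angle φ = atan2(r sinθ, d + r cosθ).
Differentiating tanφ: φ̇ = rω(d cosθ + r)/(d² + r² + 2dr cosθ).
d² + r² + 2dr cosθ = |CA|² = 0.0601221 m²;  d cosθ + r = +0.23896 m.
|ω_lever| = |0.0888·20.53·+0.23896| / 0.0601221 = 7.2442 rad/s.

7.24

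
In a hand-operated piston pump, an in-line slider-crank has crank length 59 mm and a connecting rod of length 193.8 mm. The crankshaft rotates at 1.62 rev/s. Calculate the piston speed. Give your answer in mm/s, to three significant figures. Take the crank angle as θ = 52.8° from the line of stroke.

569

ω = 2π·1.62 = 10.18 rad/s
For an in-line slider-crank, x = r cosθ + √(L² − r² sin²θ), so v = −rω sinθ·[1 + r cosθ/√(L² − r² sin²θ)].
With r = 0.059 m, L = 0.1938 m, θ = 52.8°: √(L² − r² sin²θ) = 0.18802 m.
v = −0.059·10.18·0.79653·[1 + 0.059·0.60460/0.18802] = -0.56911 m/s.
|v| = 0.56911 m/s = 569.11 mm/s.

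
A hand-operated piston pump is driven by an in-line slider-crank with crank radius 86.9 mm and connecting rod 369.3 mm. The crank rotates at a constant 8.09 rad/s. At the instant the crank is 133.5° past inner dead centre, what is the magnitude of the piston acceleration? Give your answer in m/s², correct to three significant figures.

3.97

ω = 8.09 rad/s
x(θ) = r cosθ + √(L² − r² sin²θ); with ω constant, a = ω²·d²x/dθ².
d²x/dθ² = −r cosθ − r²(cos2θ)/√u − r⁴ sin²2θ/(4u^{3/2}),  u = L² − r² sin²θ = 0.132409 m².
Substituting r = 0.0869 m, L = 0.3693 m, θ = 133.5°: d²x/dθ² = +0.060609 m.
a = ω²·d²x/dθ² = (8.09)²·(+0.060609) = +3.9667 m/s²;  |a| = 3.9667 m/s².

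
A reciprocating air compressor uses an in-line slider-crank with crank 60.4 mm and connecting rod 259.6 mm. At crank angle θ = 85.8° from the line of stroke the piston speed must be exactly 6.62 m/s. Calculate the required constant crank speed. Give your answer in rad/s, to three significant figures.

108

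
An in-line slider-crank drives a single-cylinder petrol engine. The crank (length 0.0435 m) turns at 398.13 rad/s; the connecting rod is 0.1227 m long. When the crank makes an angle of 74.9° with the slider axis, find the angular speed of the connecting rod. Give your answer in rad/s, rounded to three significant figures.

39.1

ω = 398.1 rad/s
The rod makes angle φ with the slider axis where L sinφ = r sinθ; differentiating, L cosφ·φ̇ = r ω cosθ.
L cosφ = √(L² − r² sin²θ) = 0.11529 m.
|ω_rod| = r ω |cosθ| / √(L² − r² sin²θ) = 0.0435·398.1·0.26050/0.11529 = 39.133 rad/s.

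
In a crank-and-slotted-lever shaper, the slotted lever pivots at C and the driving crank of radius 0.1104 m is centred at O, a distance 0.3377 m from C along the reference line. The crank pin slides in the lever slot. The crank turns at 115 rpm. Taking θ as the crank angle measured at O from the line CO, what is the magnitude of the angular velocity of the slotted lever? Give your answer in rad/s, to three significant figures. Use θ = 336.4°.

ω = 12.04 rad/s (from 115 rpm).
Crank pin A relative to C: A = (d + r cosθ, r sinθ); lever angle φ = atan2(r sinθ, d + r cosθ).
Differentiating tanφ: φ̇ = rω(d cosθ + r)/(d² + r² + 2dr cosθ).
d² + r² + 2dr cosθ = |CA|² = 0.194557 m²;  d cosθ + r = +0.41986 m.
|ω_lever| = |0.1104·12.04·+0.41986| / 0.194557 = 2.8691 rad/s.

2.87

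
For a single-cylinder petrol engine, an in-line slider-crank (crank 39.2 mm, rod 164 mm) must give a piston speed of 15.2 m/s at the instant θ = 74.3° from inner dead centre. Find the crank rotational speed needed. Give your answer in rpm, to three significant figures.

For an in-line slider-crank, |v_piston| = rω|sinθ|·[1 + r cosθ/√(L² − r² sin²θ)].
With r = 0.0392 m, L = 0.164 m, θ = 74.3°: the bracketed kinematic factor |dx/dθ| = 0.040246 m.
ω = v/|dx/dθ| = 15.2/0.040246 = 377.68 rad/s.
N = 60ω/(2π) = 3606.6 rpm.

3610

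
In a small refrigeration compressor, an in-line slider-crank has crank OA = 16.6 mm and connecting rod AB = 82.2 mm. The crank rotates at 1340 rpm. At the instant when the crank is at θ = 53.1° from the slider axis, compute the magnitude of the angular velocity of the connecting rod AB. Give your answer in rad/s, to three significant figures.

17.2

ω = 140.3 rad/s (converted from 1340 rpm).
The rod makes angle φ with the slider axis where L sinφ = r sinθ; differentiating, L cosφ·φ̇ = r ω cosθ.
L cosφ = √(L² − r² sin²θ) = 0.081121 m.
|ω_rod| = r ω |cosθ| / √(L² − r² sin²θ) = 0.0166·140.3·0.60042/0.081121 = 17.241 rad/s.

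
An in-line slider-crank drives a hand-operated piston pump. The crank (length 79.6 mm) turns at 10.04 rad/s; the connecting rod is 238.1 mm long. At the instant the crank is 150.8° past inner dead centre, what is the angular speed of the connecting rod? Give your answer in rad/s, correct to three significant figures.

2.97

ω = 10.04 rad/s
The rod makes angle φ with the slider axis where L sinφ = r sinθ; differentiating, L cosφ·φ̇ = r ω cosθ.
L cosφ = √(L² − r² sin²θ) = 0.23491 m.
|ω_rod| = r ω |cosθ| / √(L² − r² sin²θ) = 0.0796·10.04·0.87292/0.23491 = 2.9697 rad/s.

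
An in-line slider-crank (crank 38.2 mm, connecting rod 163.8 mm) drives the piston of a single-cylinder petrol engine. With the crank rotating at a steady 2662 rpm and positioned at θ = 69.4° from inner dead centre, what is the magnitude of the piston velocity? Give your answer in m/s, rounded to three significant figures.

10.8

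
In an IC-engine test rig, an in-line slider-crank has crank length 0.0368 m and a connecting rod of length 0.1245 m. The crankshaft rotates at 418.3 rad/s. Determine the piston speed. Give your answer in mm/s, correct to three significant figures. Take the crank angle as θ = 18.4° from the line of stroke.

ω = 418.3 rad/s
For an in-line slider-crank, x = r cosθ + √(L² − r² sin²θ), so v = −rω sinθ·[1 + r cosθ/√(L² − r² sin²θ)].
With r = 0.0368 m, L = 0.1245 m, θ = 18.4°: √(L² − r² sin²θ) = 0.12396 m.
v = −0.0368·418.3·0.31565·[1 + 0.0368·0.94888/0.12396] = -6.2277 m/s.
|v| = 6.2277 m/s = 6227.7 mm/s.

6230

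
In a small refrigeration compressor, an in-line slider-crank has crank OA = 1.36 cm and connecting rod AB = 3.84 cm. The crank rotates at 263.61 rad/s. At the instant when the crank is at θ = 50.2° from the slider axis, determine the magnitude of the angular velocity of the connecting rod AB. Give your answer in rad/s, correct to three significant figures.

ω = 263.6 rad/s
The rod makes angle φ with the slider axis where L sinφ = r sinθ; differentiating, L cosφ·φ̇ = r ω cosθ.
L cosφ = √(L² − r² sin²θ) = 0.036951 m.
|ω_rod| = r ω |cosθ| / √(L² − r² sin²θ) = 0.0136·263.6·0.64011/0.036951 = 62.105 rad/s.

62.1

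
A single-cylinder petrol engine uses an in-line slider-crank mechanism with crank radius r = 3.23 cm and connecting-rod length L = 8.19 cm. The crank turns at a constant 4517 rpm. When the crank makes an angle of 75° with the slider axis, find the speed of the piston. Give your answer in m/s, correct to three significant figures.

16.4

ω = 2π·4517/60 = 473 rad/s
For an in-line slider-crank, x = r cosθ + √(L² − r² sin²θ), so v = −rω sinθ·[1 + r cosθ/√(L² − r² sin²θ)].
With r = 0.0323 m, L = 0.0819 m, θ = 75°: √(L² − r² sin²θ) = 0.075725 m.
v = −0.0323·473·0.96593·[1 + 0.0323·0.25882/0.075725] = -16.387 m/s.
|v| = 16.387 m/s.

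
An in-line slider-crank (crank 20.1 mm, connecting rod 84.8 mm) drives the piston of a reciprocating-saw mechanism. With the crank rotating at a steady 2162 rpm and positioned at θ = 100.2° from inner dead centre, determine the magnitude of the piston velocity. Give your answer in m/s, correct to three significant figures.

4.29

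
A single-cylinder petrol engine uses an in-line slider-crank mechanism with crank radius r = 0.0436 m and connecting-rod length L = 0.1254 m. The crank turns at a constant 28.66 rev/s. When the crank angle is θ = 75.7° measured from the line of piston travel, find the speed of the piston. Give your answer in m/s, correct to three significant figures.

ω = 2π·28.7 = 180.1 rad/s
For an in-line slider-crank, x = r cosθ + √(L² − r² sin²θ), so v = −rω sinθ·[1 + r cosθ/√(L² − r² sin²θ)].
With r = 0.0436 m, L = 0.1254 m, θ = 75.7°: √(L² − r² sin²θ) = 0.11807 m.
v = −0.0436·180.1·0.96902·[1 + 0.0436·0.24700/0.11807] = -8.302 m/s.
|v| = 8.302 m/s.

8.30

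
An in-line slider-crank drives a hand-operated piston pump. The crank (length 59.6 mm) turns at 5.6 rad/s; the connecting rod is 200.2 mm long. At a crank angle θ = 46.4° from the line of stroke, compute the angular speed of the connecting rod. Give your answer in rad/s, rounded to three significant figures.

1.18

ω = 5.6 rad/s
The rod makes angle φ with the slider axis where L sinφ = r sinθ; differentiating, L cosφ·φ̇ = r ω cosθ.
L cosφ = √(L² − r² sin²θ) = 0.19549 m.
|ω_rod| = r ω |cosθ| / √(L² − r² sin²θ) = 0.0596·5.6·0.68962/0.19549 = 1.1774 rad/s.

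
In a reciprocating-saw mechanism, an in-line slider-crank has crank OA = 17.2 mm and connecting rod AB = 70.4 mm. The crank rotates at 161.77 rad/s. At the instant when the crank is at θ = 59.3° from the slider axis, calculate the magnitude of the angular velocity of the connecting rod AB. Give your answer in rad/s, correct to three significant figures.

20.6

ω = 161.8 rad/s
The rod makes angle φ with the slider axis where L sinφ = r sinθ; differentiating, L cosφ·φ̇ = r ω cosθ.
L cosφ = √(L² − r² sin²θ) = 0.068829 m.
|ω_rod| = r ω |cosθ| / √(L² − r² sin²θ) = 0.0172·161.8·0.51054/0.068829 = 20.639 rad/s.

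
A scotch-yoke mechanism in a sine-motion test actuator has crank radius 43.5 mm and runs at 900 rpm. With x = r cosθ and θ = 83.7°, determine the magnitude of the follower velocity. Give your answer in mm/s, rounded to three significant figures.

ω = 94.25 rad/s (from 900 rpm).
x = r cosθ ⇒ ẋ = −rω sinθ.
|v| = rω|sinθ| = 0.0435·94.25·|sin 83.7°| = 4.075 m/s = 4075 mm/s.

4080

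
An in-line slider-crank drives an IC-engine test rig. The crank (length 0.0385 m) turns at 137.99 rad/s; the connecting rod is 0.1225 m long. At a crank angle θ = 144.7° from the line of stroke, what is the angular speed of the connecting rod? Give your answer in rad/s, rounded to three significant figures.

ω = 138 rad/s
The rod makes angle φ with the slider axis where L sinφ = r sinθ; differentiating, L cosφ·φ̇ = r ω cosθ.
L cosφ = √(L² − r² sin²θ) = 0.12046 m.
|ω_rod| = r ω |cosθ| / √(L² − r² sin²θ) = 0.0385·138·0.81614/0.12046 = 35.993 rad/s.

36.0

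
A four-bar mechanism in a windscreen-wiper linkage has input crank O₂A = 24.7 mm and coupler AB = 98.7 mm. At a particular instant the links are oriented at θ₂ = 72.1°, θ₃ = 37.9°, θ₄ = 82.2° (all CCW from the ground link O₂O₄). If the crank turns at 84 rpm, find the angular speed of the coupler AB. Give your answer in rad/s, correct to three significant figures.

ω₂ = 8.796 rad/s (from 84 rpm).
Differentiating the loop-closure r₂e^{iθ₂}+r₃e^{iθ₃}=r₁+r₄e^{iθ₄} gives r₂ω₂e^{iθ₂}+r₃ω₃e^{iθ₃}=r₄ω₄e^{iθ₄}.
Eliminating the other unknown: ω₃ = r₂ω₂ sin(θ₄−θ₂) / [r₃ sin(θ₃−θ₄)].
Numerator sine = +0.17537; denominator sine = -0.69842.
Result = 0.0247·8.796·(+0.17537) / (0.0987·(-0.69842)) = -0.55274 rad/s; magnitude 0.55274 rad/s.

0.553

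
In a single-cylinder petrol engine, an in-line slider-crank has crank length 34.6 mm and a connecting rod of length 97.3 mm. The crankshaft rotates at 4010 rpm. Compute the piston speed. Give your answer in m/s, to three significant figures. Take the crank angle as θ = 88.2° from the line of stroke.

14.7

ω = 2π·4010/60 = 419.9 rad/s
For an in-line slider-crank, x = r cosθ + √(L² − r² sin²θ), so v = −rω sinθ·[1 + r cosθ/√(L² − r² sin²θ)].
With r = 0.0346 m, L = 0.0973 m, θ = 88.2°: √(L² − r² sin²θ) = 0.090947 m.
v = −0.0346·419.9·0.99951·[1 + 0.0346·0.03141/0.090947] = -14.696 m/s.
|v| = 14.696 m/s.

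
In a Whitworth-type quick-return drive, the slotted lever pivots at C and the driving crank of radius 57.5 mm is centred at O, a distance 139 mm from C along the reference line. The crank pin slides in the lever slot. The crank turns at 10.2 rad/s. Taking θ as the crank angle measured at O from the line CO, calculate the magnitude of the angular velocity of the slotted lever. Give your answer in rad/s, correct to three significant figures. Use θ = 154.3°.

4.83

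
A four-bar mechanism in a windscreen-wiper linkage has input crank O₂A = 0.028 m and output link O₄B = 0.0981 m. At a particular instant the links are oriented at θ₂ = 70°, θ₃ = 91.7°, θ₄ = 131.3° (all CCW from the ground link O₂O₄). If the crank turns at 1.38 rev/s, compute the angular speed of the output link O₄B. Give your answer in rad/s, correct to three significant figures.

1.44

ω₂ = 8.671 rad/s (from 1.38 rev/s).
Differentiating the loop-closure r₂e^{iθ₂}+r₃e^{iθ₃}=r₁+r₄e^{iθ₄} gives r₂ω₂e^{iθ₂}+r₃ω₃e^{iθ₃}=r₄ω₄e^{iθ₄}.
Eliminating the other unknown: ω₄ = r₂ω₂ sin(θ₂−θ₃) / [r₄ sin(θ₄−θ₃)].
Numerator sine = -0.36975; denominator sine = +0.63742.
Result = 0.028·8.671·(-0.36975) / (0.0981·(+0.63742)) = -1.4356 rad/s; magnitude 1.4356 rad/s.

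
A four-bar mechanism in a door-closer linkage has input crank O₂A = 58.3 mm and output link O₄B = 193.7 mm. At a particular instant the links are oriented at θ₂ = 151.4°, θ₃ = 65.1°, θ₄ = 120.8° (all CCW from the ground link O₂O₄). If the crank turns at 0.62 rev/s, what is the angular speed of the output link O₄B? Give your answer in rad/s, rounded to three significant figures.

ω₂ = 3.896 rad/s (from 0.62 rev/s).
Differentiating the loop-closure r₂e^{iθ₂}+r₃e^{iθ₃}=r₁+r₄e^{iθ₄} gives r₂ω₂e^{iθ₂}+r₃ω₃e^{iθ₃}=r₄ω₄e^{iθ₄}.
Eliminating the other unknown: ω₄ = r₂ω₂ sin(θ₂−θ₃) / [r₄ sin(θ₄−θ₃)].
Numerator sine = +0.99792; denominator sine = +0.82610.
Result = 0.0583·3.896·(+0.99792) / (0.1937·(+0.82610)) = +1.4164 rad/s; magnitude 1.4164 rad/s.

1.42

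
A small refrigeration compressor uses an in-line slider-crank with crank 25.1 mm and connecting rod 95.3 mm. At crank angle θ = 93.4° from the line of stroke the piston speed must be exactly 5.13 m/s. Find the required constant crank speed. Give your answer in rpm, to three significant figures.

For an in-line slider-crank, |v_piston| = rω|sinθ|·[1 + r cosθ/√(L² − r² sin²θ)].
With r = 0.0251 m, L = 0.0953 m, θ = 93.4°: the bracketed kinematic factor |dx/dθ| = 0.02465 m.
ω = v/|dx/dθ| = 5.13/0.02465 = 208.11 rad/s.
N = 60ω/(2π) = 1987.3 rpm.

1990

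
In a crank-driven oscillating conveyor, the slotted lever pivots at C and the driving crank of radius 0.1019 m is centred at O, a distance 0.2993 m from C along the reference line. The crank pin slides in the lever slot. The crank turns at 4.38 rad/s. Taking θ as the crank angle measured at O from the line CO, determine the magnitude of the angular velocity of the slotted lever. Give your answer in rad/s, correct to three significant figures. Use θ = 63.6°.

0.825

ω = 4.38 rad/s
Crank pin A relative to C: A = (d + r cosθ, r sinθ); lever angle φ = atan2(r sinθ, d + r cosθ).
Differentiating tanφ: φ̇ = rω(d cosθ + r)/(d² + r² + 2dr cosθ).
d² + r² + 2dr cosθ = |CA|² = 0.127086 m²;  d cosθ + r = +0.23498 m.
|ω_lever| = |0.1019·4.38·+0.23498| / 0.127086 = 0.82524 rad/s.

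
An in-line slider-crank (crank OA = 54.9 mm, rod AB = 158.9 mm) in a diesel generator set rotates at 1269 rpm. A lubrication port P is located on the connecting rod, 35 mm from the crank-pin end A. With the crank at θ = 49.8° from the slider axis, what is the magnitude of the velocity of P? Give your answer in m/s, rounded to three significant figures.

ω = 132.9 rad/s.  Crank-pin speed |V_A| = rω = 7.2956 m/s, perpendicular to OA.
Rod angle: sinφ = −(r/L) sinθ ⇒ φ = -15.301°; ω_rod = −rω cosθ/√(L²−r²sin²θ) = -30.724 rad/s.
V_P = V_A + ω_rod × AP, with AP = 0.035 m along the rod.
Components: V_Px = −rω sinθ − a·ω_rod·sinφ = -5.8561 m/s;  V_Py = rω cosθ + a·ω_rod·cosφ = +3.6718 m/s.
|V_P| = √(V_Px² + V_Py²) = 6.9121 m/s.

6.91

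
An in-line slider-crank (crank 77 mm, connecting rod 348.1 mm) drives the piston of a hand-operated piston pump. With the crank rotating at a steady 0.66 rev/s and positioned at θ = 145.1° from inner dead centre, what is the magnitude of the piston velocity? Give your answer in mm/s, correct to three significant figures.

149

ω = 2π·0.66 = 4.147 rad/s
For an in-line slider-crank, x = r cosθ + √(L² − r² sin²θ), so v = −rω sinθ·[1 + r cosθ/√(L² − r² sin²θ)].
With r = 0.077 m, L = 0.3481 m, θ = 145.1°: √(L² − r² sin²θ) = 0.3453 m.
v = −0.077·4.147·0.57215·[1 + 0.077·-0.82015/0.3453] = -0.14928 m/s.
|v| = 0.14928 m/s = 149.28 mm/s.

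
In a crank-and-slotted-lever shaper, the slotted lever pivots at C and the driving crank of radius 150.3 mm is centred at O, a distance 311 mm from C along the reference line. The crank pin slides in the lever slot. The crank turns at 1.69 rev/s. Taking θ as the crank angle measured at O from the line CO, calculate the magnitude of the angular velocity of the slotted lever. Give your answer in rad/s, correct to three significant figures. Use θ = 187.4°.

9.49

ω = 10.62 rad/s (from 1.69 rev/s).
Crank pin A relative to C: A = (d + r cosθ, r sinθ); lever angle φ = atan2(r sinθ, d + r cosθ).
Differentiating tanφ: φ̇ = rω(d cosθ + r)/(d² + r² + 2dr cosθ).
d² + r² + 2dr cosθ = |CA|² = 0.0266031 m²;  d cosθ + r = -0.15811 m.
|ω_lever| = |0.1503·10.62·-0.15811| / 0.0266031 = 9.4853 rad/s.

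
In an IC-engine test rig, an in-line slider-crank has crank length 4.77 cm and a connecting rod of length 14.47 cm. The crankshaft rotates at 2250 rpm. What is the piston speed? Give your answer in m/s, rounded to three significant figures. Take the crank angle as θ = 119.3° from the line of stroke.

8.15

ω = 2π·2250/60 = 235.6 rad/s
For an in-line slider-crank, x = r cosθ + √(L² − r² sin²θ), so v = −rω sinθ·[1 + r cosθ/√(L² − r² sin²θ)].
With r = 0.0477 m, L = 0.1447 m, θ = 119.3°: √(L² − r² sin²θ) = 0.13859 m.
v = −0.0477·235.6·0.87207·[1 + 0.0477·-0.48938/0.13859] = -8.1504 m/s.
|v| = 8.1504 m/s.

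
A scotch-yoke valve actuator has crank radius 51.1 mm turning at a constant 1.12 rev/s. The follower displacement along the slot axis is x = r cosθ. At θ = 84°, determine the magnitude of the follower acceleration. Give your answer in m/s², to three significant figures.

0.265

ω = 7.037 rad/s (from 1.12 rev/s).
x = r cosθ ⇒ ẍ = −rω² cosθ (ω constant).
|a| = rω²|cosθ| = 0.0511·(7.037)²·|cos 84°| = 0.26452 m/s².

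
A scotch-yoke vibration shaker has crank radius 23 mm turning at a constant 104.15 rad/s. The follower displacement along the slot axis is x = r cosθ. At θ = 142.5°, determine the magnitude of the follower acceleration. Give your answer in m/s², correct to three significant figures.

ω = 104.2 rad/s
x = r cosθ ⇒ ẍ = −rω² cosθ (ω constant).
|a| = rω²|cosθ| = 0.023·(104.2)²·|cos 142.5°| = 197.93 m/s².

198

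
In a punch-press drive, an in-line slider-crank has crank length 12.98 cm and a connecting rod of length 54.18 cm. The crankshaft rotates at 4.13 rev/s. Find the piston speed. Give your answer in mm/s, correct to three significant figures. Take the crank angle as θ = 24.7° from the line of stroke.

ω = 2π·4.13 = 25.95 rad/s
For an in-line slider-crank, x = r cosθ + √(L² − r² sin²θ), so v = −rω sinθ·[1 + r cosθ/√(L² − r² sin²θ)].
With r = 0.1298 m, L = 0.5418 m, θ = 24.7°: √(L² − r² sin²θ) = 0.53908 m.
v = −0.1298·25.95·0.41787·[1 + 0.1298·0.90851/0.53908] = -1.7154 m/s.
|v| = 1.7154 m/s = 1715.4 mm/s.

1720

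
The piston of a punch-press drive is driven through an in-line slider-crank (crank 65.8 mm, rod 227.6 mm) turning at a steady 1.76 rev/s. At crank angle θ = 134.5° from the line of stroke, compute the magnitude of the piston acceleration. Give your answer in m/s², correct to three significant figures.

5.63

ω = 2π·1.76 = 11.06 rad/s
x(θ) = r cosθ + √(L² − r² sin²θ); with ω constant, a = ω²·d²x/dθ².
d²x/dθ² = −r cosθ − r²(cos2θ)/√u − r⁴ sin²2θ/(4u^{3/2}),  u = L² − r² sin²θ = 0.0495992 m².
Substituting r = 0.0658 m, L = 0.2276 m, θ = 134.5°: d²x/dθ² = +0.046035 m.
a = ω²·d²x/dθ² = (11.06)²·(+0.046035) = +5.6295 m/s²;  |a| = 5.6295 m/s².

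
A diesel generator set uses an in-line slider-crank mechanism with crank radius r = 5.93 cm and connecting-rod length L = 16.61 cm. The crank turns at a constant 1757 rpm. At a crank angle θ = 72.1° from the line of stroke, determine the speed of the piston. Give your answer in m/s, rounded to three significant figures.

ω = 2π·1757/60 = 184 rad/s
For an in-line slider-crank, x = r cosθ + √(L² − r² sin²θ), so v = −rω sinθ·[1 + r cosθ/√(L² − r² sin²θ)].
With r = 0.0593 m, L = 0.1661 m, θ = 72.1°: √(L² − r² sin²θ) = 0.15622 m.
v = −0.0593·184·0.95159·[1 + 0.0593·0.30736/0.15622] = -11.594 m/s.
|v| = 11.594 m/s.

11.6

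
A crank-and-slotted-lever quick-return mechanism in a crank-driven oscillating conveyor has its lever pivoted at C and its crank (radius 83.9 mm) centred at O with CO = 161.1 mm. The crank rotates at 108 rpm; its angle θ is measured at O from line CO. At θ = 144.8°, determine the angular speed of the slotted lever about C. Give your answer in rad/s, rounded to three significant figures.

4.16

ω = 11.31 rad/s (from 108 rpm).
Crank pin A relative to C: A = (d + r cosθ, r sinθ); lever angle φ = atan2(r sinθ, d + r cosθ).
Differentiating tanφ: φ̇ = rω(d cosθ + r)/(d² + r² + 2dr cosθ).
d² + r² + 2dr cosθ = |CA|² = 0.0109029 m²;  d cosθ + r = -0.047742 m.
|ω_lever| = |0.0839·11.31·-0.047742| / 0.0109029 = 4.155 rad/s.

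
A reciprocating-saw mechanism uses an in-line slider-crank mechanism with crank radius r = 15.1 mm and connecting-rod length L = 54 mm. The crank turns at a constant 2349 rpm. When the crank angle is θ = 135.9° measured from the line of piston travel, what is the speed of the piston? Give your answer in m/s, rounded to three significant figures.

ω = 2π·2349/60 = 246 rad/s
For an in-line slider-crank, x = r cosθ + √(L² − r² sin²θ), so v = −rω sinθ·[1 + r cosθ/√(L² − r² sin²θ)].
With r = 0.0151 m, L = 0.054 m, θ = 135.9°: √(L² − r² sin²θ) = 0.052968 m.
v = −0.0151·246·0.69591·[1 + 0.0151·-0.71813/0.052968] = -2.0557 m/s.
|v| = 2.0557 m/s.

2.06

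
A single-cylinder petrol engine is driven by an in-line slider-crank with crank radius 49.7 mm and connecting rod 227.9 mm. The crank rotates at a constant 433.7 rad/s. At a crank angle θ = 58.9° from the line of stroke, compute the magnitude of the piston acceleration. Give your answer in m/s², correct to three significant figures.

ω = 433.7 rad/s
x(θ) = r cosθ + √(L² − r² sin²θ); with ω constant, a = ω²·d²x/dθ².
d²x/dθ² = −r cosθ − r²(cos2θ)/√u − r⁴ sin²2θ/(4u^{3/2}),  u = L² − r² sin²θ = 0.0501274 m².
Substituting r = 0.0497 m, L = 0.2279 m, θ = 58.9°: d²x/dθ² = -0.020633 m.
a = ω²·d²x/dθ² = (433.7)²·(-0.020633) = -3880.9 m/s²;  |a| = 3880.9 m/s².

3880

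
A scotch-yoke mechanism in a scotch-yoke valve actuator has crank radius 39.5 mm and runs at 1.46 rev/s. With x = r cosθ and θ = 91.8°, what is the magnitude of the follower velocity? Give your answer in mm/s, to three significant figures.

362

ω = 9.173 rad/s (from 1.46 rev/s).
x = r cosθ ⇒ ẋ = −rω sinθ.
|v| = rω|sinθ| = 0.0395·9.173·|sin 91.8°| = 0.36217 m/s = 362.17 mm/s.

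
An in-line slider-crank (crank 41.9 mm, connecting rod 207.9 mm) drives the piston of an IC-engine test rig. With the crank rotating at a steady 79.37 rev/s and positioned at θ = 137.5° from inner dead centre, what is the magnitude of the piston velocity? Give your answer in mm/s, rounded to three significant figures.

12000

ω = 2π·79.4 = 498.7 rad/s
For an in-line slider-crank, x = r cosθ + √(L² − r² sin²θ), so v = −rω sinθ·[1 + r cosθ/√(L² − r² sin²θ)].
With r = 0.0419 m, L = 0.2079 m, θ = 137.5°: √(L² − r² sin²θ) = 0.20596 m.
v = −0.0419·498.7·0.67559·[1 + 0.0419·-0.73728/0.20596] = -11.999 m/s.
|v| = 11.999 m/s = 11999 mm/s.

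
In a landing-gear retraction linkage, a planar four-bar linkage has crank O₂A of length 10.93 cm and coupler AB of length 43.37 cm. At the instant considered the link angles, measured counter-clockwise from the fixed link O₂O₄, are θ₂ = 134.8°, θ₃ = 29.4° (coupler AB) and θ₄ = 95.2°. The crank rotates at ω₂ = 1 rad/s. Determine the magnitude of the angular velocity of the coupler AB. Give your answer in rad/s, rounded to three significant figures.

ω₂ = 1 rad/s
Differentiating the loop-closure r₂e^{iθ₂}+r₃e^{iθ₃}=r₁+r₄e^{iθ₄} gives r₂ω₂e^{iθ₂}+r₃ω₃e^{iθ₃}=r₄ω₄e^{iθ₄}.
Eliminating the other unknown: ω₃ = r₂ω₂ sin(θ₄−θ₂) / [r₃ sin(θ₃−θ₄)].
Numerator sine = -0.63742; denominator sine = -0.91212.
Result = 0.1093·1·(-0.63742) / (0.4337·(-0.91212)) = +0.17612 rad/s; magnitude 0.17612 rad/s.

0.176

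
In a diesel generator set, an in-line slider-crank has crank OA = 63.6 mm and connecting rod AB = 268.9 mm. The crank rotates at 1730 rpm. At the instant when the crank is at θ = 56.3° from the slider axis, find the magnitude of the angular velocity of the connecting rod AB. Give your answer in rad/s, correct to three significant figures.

ω = 181.2 rad/s (converted from 1730 rpm).
The rod makes angle φ with the slider axis where L sinφ = r sinθ; differentiating, L cosφ·φ̇ = r ω cosθ.
L cosφ = √(L² − r² sin²θ) = 0.26364 m.
|ω_rod| = r ω |cosθ| / √(L² − r² sin²θ) = 0.0636·181.2·0.55484/0.26364 = 24.249 rad/s.

24.2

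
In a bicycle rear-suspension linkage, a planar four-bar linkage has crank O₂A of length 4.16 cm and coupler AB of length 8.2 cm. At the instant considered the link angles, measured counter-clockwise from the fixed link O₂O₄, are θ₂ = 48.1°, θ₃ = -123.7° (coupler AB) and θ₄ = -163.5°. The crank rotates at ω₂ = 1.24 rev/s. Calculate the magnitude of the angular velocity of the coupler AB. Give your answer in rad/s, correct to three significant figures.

ω₂ = 7.791 rad/s (from 1.24 rev/s).
Differentiating the loop-closure r₂e^{iθ₂}+r₃e^{iθ₃}=r₁+r₄e^{iθ₄} gives r₂ω₂e^{iθ₂}+r₃ω₃e^{iθ₃}=r₄ω₄e^{iθ₄}.
Eliminating the other unknown: ω₃ = r₂ω₂ sin(θ₄−θ₂) / [r₃ sin(θ₃−θ₄)].
Numerator sine = +0.52399; denominator sine = +0.64011.
Result = 0.0416·7.791·(+0.52399) / (0.082·(+0.64011)) = +3.2355 rad/s; magnitude 3.2355 rad/s.

3.24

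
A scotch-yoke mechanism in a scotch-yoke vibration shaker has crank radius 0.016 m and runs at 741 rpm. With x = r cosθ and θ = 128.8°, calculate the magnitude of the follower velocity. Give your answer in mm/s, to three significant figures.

ω = 77.6 rad/s (from 741 rpm).
x = r cosθ ⇒ ẋ = −rω sinθ.
|v| = rω|sinθ| = 0.016·77.6·|sin 128.8°| = 0.96759 m/s = 967.59 mm/s.

968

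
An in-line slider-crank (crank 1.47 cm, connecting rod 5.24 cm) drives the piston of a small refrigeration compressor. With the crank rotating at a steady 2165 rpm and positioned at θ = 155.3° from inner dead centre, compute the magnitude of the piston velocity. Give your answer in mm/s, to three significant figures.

ω = 2π·2165/60 = 226.7 rad/s
For an in-line slider-crank, x = r cosθ + √(L² − r² sin²θ), so v = −rω sinθ·[1 + r cosθ/√(L² − r² sin²θ)].
With r = 0.0147 m, L = 0.0524 m, θ = 155.3°: √(L² − r² sin²θ) = 0.052039 m.
v = −0.0147·226.7·0.41787·[1 + 0.0147·-0.90851/0.052039] = -1.0352 m/s.
|v| = 1.0352 m/s = 1035.2 mm/s.

1040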